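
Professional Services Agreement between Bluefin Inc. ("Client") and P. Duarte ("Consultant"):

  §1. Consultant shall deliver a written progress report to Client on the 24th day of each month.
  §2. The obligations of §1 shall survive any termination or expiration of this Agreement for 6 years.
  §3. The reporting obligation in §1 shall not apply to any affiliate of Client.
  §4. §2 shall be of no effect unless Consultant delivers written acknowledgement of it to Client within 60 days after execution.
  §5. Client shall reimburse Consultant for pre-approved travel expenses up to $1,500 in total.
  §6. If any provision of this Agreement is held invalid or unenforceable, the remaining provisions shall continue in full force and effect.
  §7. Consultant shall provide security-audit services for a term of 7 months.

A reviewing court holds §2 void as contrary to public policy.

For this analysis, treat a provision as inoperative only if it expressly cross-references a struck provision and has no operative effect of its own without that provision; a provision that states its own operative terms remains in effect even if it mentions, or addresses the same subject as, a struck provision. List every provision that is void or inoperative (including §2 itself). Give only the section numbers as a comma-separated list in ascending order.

2, 4

§2 is struck. §4 has no operative effect of its own apart from §2 and is therefore inoperative. Under the severability clause in §6, the remaining provisions continue in force. §1, §3, §5, §6, and §7 remain in effect.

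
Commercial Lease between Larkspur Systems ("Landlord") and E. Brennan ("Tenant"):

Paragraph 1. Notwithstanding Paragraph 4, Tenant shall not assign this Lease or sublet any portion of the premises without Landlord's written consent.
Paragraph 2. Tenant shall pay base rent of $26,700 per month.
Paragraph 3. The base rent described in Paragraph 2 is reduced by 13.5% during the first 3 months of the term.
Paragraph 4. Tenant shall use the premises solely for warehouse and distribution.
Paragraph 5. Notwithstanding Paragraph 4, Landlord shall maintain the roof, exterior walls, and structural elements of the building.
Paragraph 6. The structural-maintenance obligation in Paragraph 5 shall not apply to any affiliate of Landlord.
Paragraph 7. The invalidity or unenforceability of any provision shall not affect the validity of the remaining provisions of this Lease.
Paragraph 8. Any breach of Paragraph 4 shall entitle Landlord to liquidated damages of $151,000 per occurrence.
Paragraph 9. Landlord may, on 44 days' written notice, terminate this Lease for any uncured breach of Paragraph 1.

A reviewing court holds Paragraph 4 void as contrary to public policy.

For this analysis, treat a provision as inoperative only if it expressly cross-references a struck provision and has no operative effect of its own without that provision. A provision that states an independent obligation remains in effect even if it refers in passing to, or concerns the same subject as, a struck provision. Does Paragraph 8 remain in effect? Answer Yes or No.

Paragraph 4 is struck. Paragraph 8 does nothing except set the liquidated-damages amount by reference to Paragraph 4; with Paragraph 4 gone it has no independent effect and is inoperative. Paragraph 5 mentions Paragraph 4 but its own obligation stands independently of Paragraph 4, so Paragraph 5 is not affected. Although Paragraph 1 refers to Paragraph 4, its operative terms do not depend on Paragraph 4, so it remains in effect. Under the severability clause in Paragraph 7, the remaining provisions continue in force. That leaves Paragraph 1, Paragraph 2, Paragraph 3, Paragraph 5, Paragraph 6, Paragraph 7, and Paragraph 9 in effect. Paragraph 8 is among the inoperative provisions, so the answer is no.

No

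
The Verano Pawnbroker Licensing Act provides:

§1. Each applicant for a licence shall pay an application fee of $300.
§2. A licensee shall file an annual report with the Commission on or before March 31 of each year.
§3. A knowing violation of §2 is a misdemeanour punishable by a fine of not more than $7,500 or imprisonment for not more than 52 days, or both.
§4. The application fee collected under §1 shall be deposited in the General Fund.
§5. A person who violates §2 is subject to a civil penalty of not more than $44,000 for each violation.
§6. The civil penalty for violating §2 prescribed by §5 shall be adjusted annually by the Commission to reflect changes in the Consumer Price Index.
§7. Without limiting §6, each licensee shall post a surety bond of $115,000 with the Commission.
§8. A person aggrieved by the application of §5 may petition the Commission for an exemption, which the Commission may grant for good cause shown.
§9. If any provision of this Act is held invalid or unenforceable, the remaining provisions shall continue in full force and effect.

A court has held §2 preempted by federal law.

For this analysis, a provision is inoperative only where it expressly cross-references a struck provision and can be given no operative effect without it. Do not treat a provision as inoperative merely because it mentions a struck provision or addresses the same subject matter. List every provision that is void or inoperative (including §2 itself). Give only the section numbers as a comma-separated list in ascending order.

§2 is struck. §3 has no operative effect of its own apart from §2 and is therefore inoperative. The only function of §5 is the civil penalty for violating §2, so it cannot stand once §2 is removed. §6 does nothing except set the indexation of the civil penalty for violating §2 by reference to §5; with §5 gone it has no independent effect and is inoperative. §8 operates only by reference to §5, so it falls with §5. §7 mentions §6 but its own obligation stands independently of §6, so §7 is not affected. §9 is a severability clause and preserves every provision that can still be given independent effect. That leaves §1, §4, §7, and §9 in effect.

2, 3, 5, 6, 8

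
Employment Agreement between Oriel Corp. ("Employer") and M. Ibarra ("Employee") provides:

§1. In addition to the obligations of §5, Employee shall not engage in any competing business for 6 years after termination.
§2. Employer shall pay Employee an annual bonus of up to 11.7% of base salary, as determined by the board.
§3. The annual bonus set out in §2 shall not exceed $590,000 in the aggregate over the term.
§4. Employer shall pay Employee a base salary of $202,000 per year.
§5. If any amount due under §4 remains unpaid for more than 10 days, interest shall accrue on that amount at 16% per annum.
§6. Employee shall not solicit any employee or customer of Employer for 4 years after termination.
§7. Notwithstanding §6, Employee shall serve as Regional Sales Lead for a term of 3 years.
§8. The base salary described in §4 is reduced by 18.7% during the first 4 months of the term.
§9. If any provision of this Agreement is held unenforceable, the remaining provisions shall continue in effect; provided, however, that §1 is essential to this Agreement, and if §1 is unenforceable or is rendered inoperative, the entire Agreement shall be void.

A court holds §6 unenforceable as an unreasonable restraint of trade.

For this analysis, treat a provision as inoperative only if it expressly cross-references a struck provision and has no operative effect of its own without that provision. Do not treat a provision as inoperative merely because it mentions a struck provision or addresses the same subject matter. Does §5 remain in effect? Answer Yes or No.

Yes

§6 is struck. Although §7 refers to §6, its operative terms do not depend on §6, so it remains in effect. No other provision's operative terms depend on §6. §9 makes §1 an essential term, but §1 is unaffected, so the severability proviso in §9 preserves the remaining provisions. §1, §2, §3, §4, §5, §7, §8, and §9 remain in effect. §5 is among the surviving provisions, so the answer is yes.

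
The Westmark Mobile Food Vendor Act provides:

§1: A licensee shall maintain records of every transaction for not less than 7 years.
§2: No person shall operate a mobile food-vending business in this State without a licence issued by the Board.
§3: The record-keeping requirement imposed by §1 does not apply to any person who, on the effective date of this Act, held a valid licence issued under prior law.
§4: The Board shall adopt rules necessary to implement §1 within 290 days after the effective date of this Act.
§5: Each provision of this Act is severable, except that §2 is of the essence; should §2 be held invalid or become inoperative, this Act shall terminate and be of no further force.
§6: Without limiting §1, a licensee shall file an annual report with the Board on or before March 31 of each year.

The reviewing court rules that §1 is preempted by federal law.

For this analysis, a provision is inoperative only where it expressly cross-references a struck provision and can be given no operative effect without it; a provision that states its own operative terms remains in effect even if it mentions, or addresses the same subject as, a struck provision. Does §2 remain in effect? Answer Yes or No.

Yes

§1 is struck. §3 has no operative effect of its own apart from §1 and is therefore inoperative. §4 has no operative effect of its own apart from §1 and is therefore inoperative. §6 mentions §1 but its own obligation stands independently of §1, so §6 is not affected. §5 makes §2 an essential term, but §2 is unaffected, so the severability proviso in §5 preserves the remaining provisions. §2, §5, and §6 remain in effect. §2 is among the surviving provisions, so the answer is yes.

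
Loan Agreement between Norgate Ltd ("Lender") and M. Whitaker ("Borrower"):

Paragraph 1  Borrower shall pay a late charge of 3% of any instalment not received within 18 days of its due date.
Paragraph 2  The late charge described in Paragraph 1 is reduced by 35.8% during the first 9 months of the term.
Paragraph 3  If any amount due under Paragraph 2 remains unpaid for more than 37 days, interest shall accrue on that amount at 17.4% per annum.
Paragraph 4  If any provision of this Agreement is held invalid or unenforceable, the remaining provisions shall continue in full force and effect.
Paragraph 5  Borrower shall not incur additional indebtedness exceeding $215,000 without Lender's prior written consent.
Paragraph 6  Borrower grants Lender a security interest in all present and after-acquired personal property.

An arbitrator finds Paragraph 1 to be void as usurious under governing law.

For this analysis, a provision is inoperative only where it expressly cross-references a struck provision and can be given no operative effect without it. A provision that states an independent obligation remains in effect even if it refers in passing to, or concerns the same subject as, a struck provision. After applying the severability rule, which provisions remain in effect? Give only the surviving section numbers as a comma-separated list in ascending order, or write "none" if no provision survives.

Paragraph 1 is struck. Paragraph 2 does nothing except set the introductory reduction to the late charge by reference to Paragraph 1; with Paragraph 1 gone it has no independent effect and is inoperative. Paragraph 3 operates only by reference to Paragraph 2, so it falls with Paragraph 2. Paragraph 4 is a severability clause and preserves every provision that can still be given independent effect. Paragraph 4, Paragraph 5, and Paragraph 6 remain in effect.

4, 5, 6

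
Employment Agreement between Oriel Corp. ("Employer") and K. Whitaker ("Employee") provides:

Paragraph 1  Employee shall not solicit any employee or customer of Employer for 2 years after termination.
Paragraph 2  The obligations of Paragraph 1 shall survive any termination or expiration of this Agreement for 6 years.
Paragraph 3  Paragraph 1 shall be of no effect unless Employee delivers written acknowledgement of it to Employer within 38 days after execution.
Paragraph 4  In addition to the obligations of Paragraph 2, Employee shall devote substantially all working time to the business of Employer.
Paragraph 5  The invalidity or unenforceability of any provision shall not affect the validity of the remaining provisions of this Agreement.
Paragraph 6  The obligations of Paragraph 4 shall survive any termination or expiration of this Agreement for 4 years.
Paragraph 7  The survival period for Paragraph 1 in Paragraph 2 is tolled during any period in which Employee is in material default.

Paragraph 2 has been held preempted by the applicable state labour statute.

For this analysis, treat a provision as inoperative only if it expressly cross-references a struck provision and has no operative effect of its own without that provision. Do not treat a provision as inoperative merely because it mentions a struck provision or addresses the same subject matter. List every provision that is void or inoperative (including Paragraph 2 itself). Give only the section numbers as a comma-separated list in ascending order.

Paragraph 2 is struck. Paragraph 7 does nothing except set the tolling of the survival period for Paragraph 1 by reference to Paragraph 2; with Paragraph 2 gone it has no independent effect and is inoperative. Paragraph 4 mentions Paragraph 2 but its own obligation stands independently of Paragraph 2, so Paragraph 4 is not affected. Paragraph 5 is a severability clause and preserves every provision that can still be given independent effect. Paragraph 1, Paragraph 3, Paragraph 4, Paragraph 5, and Paragraph 6 remain in effect.

2, 7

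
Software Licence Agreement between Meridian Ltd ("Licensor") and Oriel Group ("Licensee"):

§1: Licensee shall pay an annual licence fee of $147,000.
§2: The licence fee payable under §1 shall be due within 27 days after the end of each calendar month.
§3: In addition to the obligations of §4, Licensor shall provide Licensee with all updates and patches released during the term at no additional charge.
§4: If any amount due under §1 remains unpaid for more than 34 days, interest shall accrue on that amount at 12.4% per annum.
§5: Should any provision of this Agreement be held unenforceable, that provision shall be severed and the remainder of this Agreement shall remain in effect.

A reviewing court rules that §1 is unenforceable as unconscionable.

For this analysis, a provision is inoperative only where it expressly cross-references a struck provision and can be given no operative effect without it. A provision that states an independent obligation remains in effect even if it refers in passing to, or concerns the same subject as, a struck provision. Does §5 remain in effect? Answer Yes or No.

Yes

§1 is struck. §2 has no operative effect of its own apart from §1 and is therefore inoperative. §4 has no operative effect of its own apart from §1 and is therefore inoperative. §3 mentions §4 but its own obligation stands independently of §4, so §3 is not affected. §5 is a severability clause and preserves every provision that can still be given independent effect. That leaves §3 and §5 in effect. §5 is among the surviving provisions, so the answer is yes.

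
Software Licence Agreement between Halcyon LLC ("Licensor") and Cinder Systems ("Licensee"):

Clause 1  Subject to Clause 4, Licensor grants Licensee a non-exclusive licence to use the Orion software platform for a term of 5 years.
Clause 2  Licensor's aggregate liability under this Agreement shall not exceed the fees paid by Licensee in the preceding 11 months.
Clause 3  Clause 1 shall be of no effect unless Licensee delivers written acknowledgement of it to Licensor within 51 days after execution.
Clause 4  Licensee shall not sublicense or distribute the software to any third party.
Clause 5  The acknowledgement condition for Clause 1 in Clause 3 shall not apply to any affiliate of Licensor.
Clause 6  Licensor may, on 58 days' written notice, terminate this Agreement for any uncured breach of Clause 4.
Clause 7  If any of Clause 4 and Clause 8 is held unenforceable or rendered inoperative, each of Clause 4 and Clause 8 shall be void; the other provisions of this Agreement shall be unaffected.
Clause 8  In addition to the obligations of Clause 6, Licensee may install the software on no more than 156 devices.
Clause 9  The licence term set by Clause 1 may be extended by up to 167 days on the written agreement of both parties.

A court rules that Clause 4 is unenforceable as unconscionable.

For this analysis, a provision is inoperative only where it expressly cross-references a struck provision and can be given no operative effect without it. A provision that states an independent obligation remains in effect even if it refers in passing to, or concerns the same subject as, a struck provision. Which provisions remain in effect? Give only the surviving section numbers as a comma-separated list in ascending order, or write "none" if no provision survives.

1, 2, 3, 5, 7, 9

Clause 4 is struck. Clause 6 has no operative effect of its own apart from Clause 4 and is therefore inoperative. Clause 1 mentions Clause 4 but its own obligation stands independently of Clause 4, so Clause 1 is not affected. Clause 7 declares Clause 4 and Clause 8 mutually dependent; since one of them has fallen, all of them are of no effect. That brings down Clause 8 as well. The remainder continues in force under Clause 7. That leaves Clause 1, Clause 2, Clause 3, Clause 5, Clause 7, and Clause 9 in effect.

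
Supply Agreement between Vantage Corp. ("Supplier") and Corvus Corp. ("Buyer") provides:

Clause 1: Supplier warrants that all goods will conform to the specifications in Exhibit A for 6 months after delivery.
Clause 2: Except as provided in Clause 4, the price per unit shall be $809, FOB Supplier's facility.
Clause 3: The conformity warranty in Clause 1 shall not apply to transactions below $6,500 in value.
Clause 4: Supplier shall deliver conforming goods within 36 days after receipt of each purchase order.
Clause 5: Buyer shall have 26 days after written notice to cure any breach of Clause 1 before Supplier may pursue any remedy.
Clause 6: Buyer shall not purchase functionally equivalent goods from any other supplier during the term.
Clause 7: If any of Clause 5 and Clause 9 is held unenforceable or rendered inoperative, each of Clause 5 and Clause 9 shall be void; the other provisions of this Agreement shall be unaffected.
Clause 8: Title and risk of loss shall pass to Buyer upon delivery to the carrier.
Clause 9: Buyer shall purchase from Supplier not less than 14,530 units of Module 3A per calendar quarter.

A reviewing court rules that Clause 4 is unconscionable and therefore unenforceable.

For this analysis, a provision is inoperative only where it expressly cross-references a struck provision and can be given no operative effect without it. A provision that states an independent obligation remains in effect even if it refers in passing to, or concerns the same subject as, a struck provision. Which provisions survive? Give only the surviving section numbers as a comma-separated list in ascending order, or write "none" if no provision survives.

Clause 4 is struck. Clause 2 mentions Clause 4 but its own obligation stands independently of Clause 4, so Clause 2 is not affected. No other provision's operative terms depend on Clause 4. Clause 7 ties Clause 5 and Clause 9 together, but none of those is affected here; the remaining provisions continue in force under Clause 7. The provisions still in force are Clause 1, Clause 2, Clause 3, Clause 5, Clause 6, Clause 7, Clause 8, and Clause 9.

1, 2, 3, 5, 6, 7, 8, 9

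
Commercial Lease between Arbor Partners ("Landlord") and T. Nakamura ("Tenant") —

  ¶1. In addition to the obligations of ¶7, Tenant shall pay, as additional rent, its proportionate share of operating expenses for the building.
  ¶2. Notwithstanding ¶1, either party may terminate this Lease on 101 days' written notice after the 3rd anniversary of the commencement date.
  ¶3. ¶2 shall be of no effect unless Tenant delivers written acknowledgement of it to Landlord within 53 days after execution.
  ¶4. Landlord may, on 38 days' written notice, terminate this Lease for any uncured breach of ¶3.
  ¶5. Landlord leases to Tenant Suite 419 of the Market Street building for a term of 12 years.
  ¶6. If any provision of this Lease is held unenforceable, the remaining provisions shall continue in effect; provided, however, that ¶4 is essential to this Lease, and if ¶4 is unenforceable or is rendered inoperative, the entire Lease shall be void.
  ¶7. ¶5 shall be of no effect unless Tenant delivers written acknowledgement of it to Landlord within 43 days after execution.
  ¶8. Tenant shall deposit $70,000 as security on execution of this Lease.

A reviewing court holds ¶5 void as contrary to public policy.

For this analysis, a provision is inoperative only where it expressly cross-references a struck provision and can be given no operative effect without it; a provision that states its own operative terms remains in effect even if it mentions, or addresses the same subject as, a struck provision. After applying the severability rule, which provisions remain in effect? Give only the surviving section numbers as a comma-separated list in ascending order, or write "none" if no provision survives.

¶5 is struck. ¶7 merely fixes the acknowledgement condition for ¶5; with ¶5 gone it has nothing to operate on and falls away. ¶1 mentions ¶7 but its own obligation stands independently of ¶7, so ¶1 is not affected. ¶6 makes ¶4 an essential term, but ¶4 is unaffected, so the severability proviso in ¶6 preserves the remaining provisions. ¶1, ¶2, ¶3, ¶4, ¶6, and ¶8 remain in effect.

1, 2, 3, 4, 6, 8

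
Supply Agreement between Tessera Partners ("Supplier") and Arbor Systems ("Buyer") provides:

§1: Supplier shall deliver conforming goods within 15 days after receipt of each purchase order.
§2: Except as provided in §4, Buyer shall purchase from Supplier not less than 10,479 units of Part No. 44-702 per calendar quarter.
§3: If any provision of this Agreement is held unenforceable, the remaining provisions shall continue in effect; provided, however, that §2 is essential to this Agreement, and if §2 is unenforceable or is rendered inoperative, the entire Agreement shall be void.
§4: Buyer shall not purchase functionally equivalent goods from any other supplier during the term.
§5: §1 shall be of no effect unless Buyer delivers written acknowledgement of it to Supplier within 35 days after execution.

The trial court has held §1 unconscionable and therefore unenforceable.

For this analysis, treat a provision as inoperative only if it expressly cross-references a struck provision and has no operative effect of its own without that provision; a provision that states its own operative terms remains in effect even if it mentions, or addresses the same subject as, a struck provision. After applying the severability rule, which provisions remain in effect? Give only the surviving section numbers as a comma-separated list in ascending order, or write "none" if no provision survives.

2, 3, 4

§1 is struck. §5 merely fixes the acknowledgement condition for §1; with §1 gone it has nothing to operate on and falls away. §3 makes §2 an essential term, but §2 is unaffected, so the severability proviso in §3 preserves the remaining provisions. The provisions still in force are §2, §3, and §4.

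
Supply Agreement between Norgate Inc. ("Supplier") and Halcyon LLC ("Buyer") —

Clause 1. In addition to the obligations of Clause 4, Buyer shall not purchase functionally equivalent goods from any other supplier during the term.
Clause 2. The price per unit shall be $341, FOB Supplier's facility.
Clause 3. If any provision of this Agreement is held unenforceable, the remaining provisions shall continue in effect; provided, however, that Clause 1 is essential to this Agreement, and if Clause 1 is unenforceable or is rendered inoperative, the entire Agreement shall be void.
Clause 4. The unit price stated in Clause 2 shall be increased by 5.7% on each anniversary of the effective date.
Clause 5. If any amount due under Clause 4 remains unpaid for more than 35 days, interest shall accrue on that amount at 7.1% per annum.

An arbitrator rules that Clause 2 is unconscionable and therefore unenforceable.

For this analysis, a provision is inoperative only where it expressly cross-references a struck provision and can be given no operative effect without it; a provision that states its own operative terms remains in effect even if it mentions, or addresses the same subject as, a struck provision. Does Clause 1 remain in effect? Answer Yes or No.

Clause 2 is struck. Clause 4 does nothing except set the escalation of the unit price by reference to Clause 2; with Clause 2 gone it has no independent effect and is inoperative. Clause 5 does nothing except set the default interest on the escalation of the unit price by reference to Clause 4; with Clause 4 gone it has no independent effect and is inoperative. Clause 1 mentions Clause 4 but its own obligation stands independently of Clause 4, so Clause 1 is not affected. Clause 3 makes Clause 1 an essential term, but Clause 1 is unaffected, so the severability proviso in Clause 3 preserves the remaining provisions. Clause 1 and Clause 3 remain in effect. Clause 1 is among the surviving provisions, so the answer is yes.

Yes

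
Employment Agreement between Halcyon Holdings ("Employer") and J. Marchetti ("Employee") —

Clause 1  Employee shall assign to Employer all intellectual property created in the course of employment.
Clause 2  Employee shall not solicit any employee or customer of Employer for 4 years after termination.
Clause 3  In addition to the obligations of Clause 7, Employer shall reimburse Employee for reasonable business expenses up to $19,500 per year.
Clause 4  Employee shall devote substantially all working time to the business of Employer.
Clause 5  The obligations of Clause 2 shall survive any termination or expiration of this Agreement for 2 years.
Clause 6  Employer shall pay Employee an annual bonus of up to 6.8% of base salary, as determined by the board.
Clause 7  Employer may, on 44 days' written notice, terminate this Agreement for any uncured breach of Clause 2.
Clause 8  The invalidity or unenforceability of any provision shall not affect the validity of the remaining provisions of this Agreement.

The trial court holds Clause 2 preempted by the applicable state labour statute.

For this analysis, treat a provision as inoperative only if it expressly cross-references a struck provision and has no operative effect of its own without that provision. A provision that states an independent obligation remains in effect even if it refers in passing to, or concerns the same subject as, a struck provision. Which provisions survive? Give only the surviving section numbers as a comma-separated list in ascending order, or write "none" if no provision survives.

1, 3, 4, 6, 8

Clause 2 is struck. Clause 5 merely fixes the survival period for Clause 2; with Clause 2 gone it has nothing to operate on and falls away. The only function of Clause 7 is the termination right for breach of Clause 2, so it cannot stand once Clause 2 is removed. Although Clause 3 refers to Clause 7, its operative terms do not depend on Clause 7, so it remains in effect. Clause 8 is a severability clause and preserves every provision that can still be given independent effect. Clause 1, Clause 3, Clause 4, Clause 6, and Clause 8 remain in effect.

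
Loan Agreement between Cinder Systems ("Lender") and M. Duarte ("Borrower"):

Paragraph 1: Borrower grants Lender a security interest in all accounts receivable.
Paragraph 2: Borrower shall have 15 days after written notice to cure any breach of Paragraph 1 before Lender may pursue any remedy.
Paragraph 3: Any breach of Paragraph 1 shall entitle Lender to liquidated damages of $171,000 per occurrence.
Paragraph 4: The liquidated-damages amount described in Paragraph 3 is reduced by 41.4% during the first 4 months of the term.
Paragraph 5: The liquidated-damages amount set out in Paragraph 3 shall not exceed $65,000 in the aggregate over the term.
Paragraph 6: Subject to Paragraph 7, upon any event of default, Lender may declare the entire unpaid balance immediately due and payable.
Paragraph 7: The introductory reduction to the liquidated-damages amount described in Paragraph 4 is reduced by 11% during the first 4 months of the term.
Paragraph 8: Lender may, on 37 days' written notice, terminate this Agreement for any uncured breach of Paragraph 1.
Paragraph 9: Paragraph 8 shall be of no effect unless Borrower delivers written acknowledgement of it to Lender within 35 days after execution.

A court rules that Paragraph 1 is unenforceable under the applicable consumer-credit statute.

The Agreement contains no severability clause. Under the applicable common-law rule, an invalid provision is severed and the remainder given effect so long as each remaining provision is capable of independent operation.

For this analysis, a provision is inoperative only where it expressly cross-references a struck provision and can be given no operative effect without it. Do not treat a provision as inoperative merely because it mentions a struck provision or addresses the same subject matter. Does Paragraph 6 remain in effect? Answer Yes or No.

Yes

Paragraph 1 is struck. Paragraph 2 has no operative effect of its own apart from Paragraph 1 and is therefore inoperative. Paragraph 3 does nothing except set the liquidated-damages amount by reference to Paragraph 1; with Paragraph 1 gone it has no independent effect and is inoperative. Paragraph 8 merely fixes the termination right for breach of Paragraph 1; with Paragraph 1 gone it has nothing to operate on and falls away. Paragraph 4 does nothing except set the introductory reduction to the liquidated-damages amount by reference to Paragraph 3; with Paragraph 3 gone it has no independent effect and is inoperative. Paragraph 5 does nothing except set the aggregate cap on the liquidated-damages amount by reference to Paragraph 3; with Paragraph 3 gone it has no independent effect and is inoperative. Paragraph 9 has no operative effect of its own apart from Paragraph 8 and is therefore inoperative. Paragraph 7 does nothing except set the introductory reduction to the introductory reduction to the liquidated-damages amount by reference to Paragraph 4; with Paragraph 4 gone it has no independent effect and is inoperative. Although Paragraph 6 refers to Paragraph 7, its operative terms do not depend on Paragraph 7, so it remains in effect. With no severability clause, the stated default rule severs what cannot stand and enforces each remaining provision that can operate on its own. Only Paragraph 6 remains in effect. Paragraph 6 is among the surviving provisions, so the answer is yes.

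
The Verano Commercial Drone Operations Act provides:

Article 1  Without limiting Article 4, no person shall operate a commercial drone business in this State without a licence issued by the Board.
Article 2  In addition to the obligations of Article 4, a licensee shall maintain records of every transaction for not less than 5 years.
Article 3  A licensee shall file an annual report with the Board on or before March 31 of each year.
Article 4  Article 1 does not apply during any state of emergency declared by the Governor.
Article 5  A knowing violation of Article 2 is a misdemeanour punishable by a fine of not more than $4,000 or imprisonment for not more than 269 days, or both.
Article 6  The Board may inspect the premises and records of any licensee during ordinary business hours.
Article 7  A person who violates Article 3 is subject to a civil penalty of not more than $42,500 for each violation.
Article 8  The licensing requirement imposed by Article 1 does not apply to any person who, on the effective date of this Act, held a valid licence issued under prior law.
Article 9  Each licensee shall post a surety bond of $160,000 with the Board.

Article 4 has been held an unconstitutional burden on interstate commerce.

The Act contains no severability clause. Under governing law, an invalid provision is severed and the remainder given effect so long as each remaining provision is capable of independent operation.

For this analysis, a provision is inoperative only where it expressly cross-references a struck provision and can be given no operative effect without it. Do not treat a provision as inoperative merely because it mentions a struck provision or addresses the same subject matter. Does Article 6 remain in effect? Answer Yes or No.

Yes

Article 4 is struck. Article 2 mentions Article 4 but its own obligation stands independently of Article 4, so Article 2 is not affected. Although Article 1 refers to Article 4, its operative terms do not depend on Article 4, so it remains in effect. No other provision's operative terms depend on Article 4. Under the stated default rule, only provisions that cannot operate independently fall away; the rest are enforced. Article 1, Article 2, Article 3, Article 5, Article 6, Article 7, Article 8, and Article 9 remain in effect. Article 6 is among the surviving provisions, so the answer is yes.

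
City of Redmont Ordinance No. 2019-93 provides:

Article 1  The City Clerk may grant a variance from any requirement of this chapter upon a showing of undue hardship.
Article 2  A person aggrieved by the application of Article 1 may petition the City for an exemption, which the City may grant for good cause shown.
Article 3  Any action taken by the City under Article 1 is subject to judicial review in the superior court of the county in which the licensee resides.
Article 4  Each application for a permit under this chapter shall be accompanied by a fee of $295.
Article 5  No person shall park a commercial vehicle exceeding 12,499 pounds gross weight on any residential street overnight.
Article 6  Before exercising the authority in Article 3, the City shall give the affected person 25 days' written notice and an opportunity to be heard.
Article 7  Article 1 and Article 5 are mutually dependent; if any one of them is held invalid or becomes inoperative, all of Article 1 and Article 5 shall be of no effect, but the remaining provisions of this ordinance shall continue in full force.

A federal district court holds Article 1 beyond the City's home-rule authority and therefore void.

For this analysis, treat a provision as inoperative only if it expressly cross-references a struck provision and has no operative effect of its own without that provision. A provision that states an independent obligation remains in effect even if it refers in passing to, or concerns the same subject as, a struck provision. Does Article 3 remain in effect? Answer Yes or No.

Article 1 is struck. The only function of Article 2 is the exemption procedure for Article 1, so it cannot stand once Article 1 is removed. The only function of Article 3 is the judicial-review right for Article 1, so it cannot stand once Article 1 is removed. Article 6 has no operative effect of its own apart from Article 3 and is therefore inoperative. Article 7 declares Article 1 and Article 5 mutually dependent; since one of them has fallen, all of them are of no effect. That brings down Article 5 as well. The remainder continues in force under Article 7. The provisions still in force are Article 4 and Article 7. Article 3 is among the inoperative provisions, so the answer is no.

No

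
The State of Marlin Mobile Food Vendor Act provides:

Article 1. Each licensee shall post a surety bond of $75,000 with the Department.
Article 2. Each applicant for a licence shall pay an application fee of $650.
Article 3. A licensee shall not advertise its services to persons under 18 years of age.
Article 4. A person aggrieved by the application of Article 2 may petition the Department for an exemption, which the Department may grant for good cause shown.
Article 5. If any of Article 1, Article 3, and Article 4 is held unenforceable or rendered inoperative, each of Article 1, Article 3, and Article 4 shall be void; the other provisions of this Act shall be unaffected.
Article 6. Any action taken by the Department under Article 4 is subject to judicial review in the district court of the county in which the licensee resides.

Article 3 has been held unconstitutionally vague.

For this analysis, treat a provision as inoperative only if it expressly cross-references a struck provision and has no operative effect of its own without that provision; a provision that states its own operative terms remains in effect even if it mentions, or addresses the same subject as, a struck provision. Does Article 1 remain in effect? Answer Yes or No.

Article 3 is struck. Nothing else in the Act is defined by reference to Article 3. Article 5 declares Article 1, Article 3, and Article 4 mutually dependent; since one of them has fallen, all of them are of no effect. That brings down Article 1 and Article 4 as well. Article 6 in turn depends solely on a provision now struck and likewise falls. The remainder continues in force under Article 5. The provisions still in force are Article 2 and Article 5. Article 1 is among the inoperative provisions, so the answer is no.

No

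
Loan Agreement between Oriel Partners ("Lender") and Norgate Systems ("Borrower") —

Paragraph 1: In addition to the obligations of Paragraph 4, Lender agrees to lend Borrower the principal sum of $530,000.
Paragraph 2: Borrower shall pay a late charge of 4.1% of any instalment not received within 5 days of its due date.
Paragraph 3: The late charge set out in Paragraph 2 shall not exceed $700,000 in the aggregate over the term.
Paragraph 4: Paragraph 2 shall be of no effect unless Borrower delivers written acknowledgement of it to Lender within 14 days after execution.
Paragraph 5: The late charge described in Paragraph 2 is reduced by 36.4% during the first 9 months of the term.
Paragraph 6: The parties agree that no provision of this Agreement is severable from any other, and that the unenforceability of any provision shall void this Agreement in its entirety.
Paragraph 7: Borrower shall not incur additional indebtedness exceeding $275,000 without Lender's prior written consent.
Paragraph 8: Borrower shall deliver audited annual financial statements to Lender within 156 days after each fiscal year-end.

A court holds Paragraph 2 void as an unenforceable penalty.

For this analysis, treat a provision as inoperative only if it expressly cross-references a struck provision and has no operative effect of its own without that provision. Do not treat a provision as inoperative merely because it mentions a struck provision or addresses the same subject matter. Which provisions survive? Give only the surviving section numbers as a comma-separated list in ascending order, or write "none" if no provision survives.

none

Paragraph 2 is struck. Paragraph 3 has no operative effect of its own apart from Paragraph 2 and is therefore inoperative. The only function of Paragraph 4 is the acknowledgement condition for Paragraph 2, so it cannot stand once Paragraph 2 is removed. Paragraph 5 has no operative effect of its own apart from Paragraph 2 and is therefore inoperative. Paragraph 6 provides that the Agreement is not severable, so the invalidity of any one provision voids the entire Agreement. No provision of the Agreement survives.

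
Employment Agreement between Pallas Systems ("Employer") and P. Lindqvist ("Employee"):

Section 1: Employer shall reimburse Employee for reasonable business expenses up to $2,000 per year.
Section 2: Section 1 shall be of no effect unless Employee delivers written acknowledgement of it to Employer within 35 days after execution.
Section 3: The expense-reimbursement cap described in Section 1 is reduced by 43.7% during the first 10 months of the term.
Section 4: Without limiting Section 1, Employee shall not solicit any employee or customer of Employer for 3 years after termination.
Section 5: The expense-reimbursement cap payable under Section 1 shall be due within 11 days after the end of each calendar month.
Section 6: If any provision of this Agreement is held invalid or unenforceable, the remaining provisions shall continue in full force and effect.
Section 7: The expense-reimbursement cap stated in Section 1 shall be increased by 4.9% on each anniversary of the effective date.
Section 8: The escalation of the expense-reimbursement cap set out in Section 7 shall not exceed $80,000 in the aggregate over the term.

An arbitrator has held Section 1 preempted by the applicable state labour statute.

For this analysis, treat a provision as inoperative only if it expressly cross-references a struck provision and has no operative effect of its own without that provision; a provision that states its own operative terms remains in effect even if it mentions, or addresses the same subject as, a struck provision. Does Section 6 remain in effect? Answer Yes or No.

Section 1 is struck. Section 2 operates only by reference to Section 1, so it falls with Section 1. Section 3 has no operative effect of its own apart from Section 1 and is therefore inoperative. The whole of Section 5 is the payment deadline for the expense-reimbursement cap, defined by reference to Section 1, so Section 5 cannot stand once Section 1 is removed. Section 7 does nothing except set the escalation of the expense-reimbursement cap by reference to Section 1; with Section 1 gone it has no independent effect and is inoperative. Section 8 does nothing except set the aggregate cap on the escalation of the expense-reimbursement cap by reference to Section 7; with Section 7 gone it has no independent effect and is inoperative. Section 4 mentions Section 1 but its own obligation stands independently of Section 1, so Section 4 is not affected. Section 6 is a severability clause and preserves every provision that can still be given independent effect. Section 4 and Section 6 remain in effect. Section 6 is among the surviving provisions, so the answer is yes.

Yes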